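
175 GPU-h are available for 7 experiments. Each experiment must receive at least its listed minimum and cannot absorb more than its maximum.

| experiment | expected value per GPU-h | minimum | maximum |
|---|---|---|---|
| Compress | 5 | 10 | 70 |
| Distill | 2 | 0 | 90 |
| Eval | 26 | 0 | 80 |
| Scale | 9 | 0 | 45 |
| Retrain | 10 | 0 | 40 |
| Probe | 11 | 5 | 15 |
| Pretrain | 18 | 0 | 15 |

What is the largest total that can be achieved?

Meeting every minimum uses 10+0+0+0+0+5+0 = 15 GPU-h, leaving 160.
Highest expected value per GPU-h first: Eval 26 > Pretrain 18 > Probe 11 > Retrain 10 > Scale 9 > Compress 5 > Distill 2.
Eval takes 80 more to reach its cap of 80 — 80 left.
Give Pretrain 15 more to hit its cap of 15 — 65 left.
Probe: +10 to 15 (cap) — 55 left.
Retrain: +40 to 40 (cap) — 15 left.
Only 15 left; Scale takes them to reach 15.
Total = 5×10 + 26×80 + 9×15 + 10×40 + 11×15 + 18×15 = 3100.

3100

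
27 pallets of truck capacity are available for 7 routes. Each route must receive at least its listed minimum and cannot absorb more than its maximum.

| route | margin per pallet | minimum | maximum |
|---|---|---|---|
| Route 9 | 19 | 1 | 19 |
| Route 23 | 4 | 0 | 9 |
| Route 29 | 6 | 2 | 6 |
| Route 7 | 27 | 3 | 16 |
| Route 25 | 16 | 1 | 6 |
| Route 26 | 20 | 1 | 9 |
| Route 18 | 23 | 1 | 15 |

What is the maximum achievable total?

Meeting every minimum uses 1+0+2+3+1+1+1 = 9 pallets, leaving 18.
Highest margin per pallet first: Route 7 27 > Route 18 23 > Route 26 20 > Route 9 19 > Route 25 16 > Route 29 6 > Route 23 4.
Give Route 7 13 more to hit its cap of 16 — 5 left.
Route 18 has room for 14 more but only 5 remain, so it gets 6.
Total = 19×1 + 6×2 + 27×16 + 16×1 + 20×1 + 23×6 = 637.

637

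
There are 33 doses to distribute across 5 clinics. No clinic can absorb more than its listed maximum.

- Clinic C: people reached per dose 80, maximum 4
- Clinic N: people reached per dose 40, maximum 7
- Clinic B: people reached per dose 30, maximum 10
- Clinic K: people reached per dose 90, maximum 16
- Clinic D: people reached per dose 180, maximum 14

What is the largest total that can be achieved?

4200

Rank by people reached per dose: Clinic D 180 > Clinic K 90 > Clinic C 80 > Clinic N 40 > Clinic B 30.
Clinic D: +14 to 14 (cap) → 19 left.
Clinic K: +16 to 16 (cap) → 3 left.
Clinic C has room for 4 but only 3 remain, so it gets 3.
Total = 80×3 + 90×16 + 180×14 = 4200.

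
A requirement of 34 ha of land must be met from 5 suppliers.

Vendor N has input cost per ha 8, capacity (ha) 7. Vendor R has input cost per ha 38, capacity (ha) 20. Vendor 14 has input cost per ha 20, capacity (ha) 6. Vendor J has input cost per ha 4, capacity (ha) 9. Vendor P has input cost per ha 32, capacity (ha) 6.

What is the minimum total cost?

632

Use suppliers in increasing cost order.
Vendor J (4): use full 9 → 25 ha to go.
Vendor N at 8: take all 7 ha → 18 still needed.
Vendor 14 at 20: take all 6 ha → 12 still needed.
Vendor P at 32: take all 6 ha → 6 still needed.
Vendor R (38): take the remaining 6 → done.
Cost = 9×4 + 7×8 + 6×20 + 6×32 + 6×38 = 632.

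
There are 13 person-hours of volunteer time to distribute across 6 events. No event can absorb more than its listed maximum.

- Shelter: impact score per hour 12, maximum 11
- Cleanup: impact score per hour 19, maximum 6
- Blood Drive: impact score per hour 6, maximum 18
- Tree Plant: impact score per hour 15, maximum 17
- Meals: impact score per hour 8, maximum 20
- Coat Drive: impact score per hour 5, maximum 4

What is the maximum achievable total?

219

Order the events by impact score per hour: Cleanup 19 > Tree Plant 15 > Shelter 12 > Meals 8 > Blood Drive 6 > Coat Drive 5.
Cleanup: +6 to 6 (cap) — 7 left.
Tree Plant has room for 17 but only 7 remain, so it gets 7.
Total = 19×6 + 15×7 = 219.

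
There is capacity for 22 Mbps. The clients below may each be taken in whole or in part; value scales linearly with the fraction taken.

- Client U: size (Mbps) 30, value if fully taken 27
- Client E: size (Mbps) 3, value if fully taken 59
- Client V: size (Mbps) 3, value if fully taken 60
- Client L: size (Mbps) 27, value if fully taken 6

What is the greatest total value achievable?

133.4

Sort by value density: Client V 60/3≈20, Client E 59/3≈19.7, Client U 27/30≈0.9, Client L 6/27≈0.222.
Take all of Client V (3 Mbps, value 60) ; 19 Mbps left.
Take all of Client E (3 Mbps, value 59) ; 16 Mbps left.
Only 16 Mbps remain; take 16/30 of Client U for value 27×16/30 = 14.4.
Total value = 133.4.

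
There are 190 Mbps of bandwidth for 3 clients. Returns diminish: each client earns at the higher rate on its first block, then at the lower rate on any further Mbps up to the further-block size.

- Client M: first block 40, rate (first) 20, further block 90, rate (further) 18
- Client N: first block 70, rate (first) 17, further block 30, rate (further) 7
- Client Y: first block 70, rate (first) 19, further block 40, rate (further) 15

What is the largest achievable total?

3570

Treat each block as its own option and order by rate: Client M/tier1 20 > Client Y/tier1 19 > Client M/tier2 18 > Client N/tier1 17 > Client Y/tier2 15 > Client N/tier2 7.
Client M/tier1 (20): +40 — 150 left.
Client Y/tier1 (19): +70 — 80 left.
Client M tier2 at 18: only 80 left, fill 80.
Total = 20×40 + 19×70 + 18×80 = 3570.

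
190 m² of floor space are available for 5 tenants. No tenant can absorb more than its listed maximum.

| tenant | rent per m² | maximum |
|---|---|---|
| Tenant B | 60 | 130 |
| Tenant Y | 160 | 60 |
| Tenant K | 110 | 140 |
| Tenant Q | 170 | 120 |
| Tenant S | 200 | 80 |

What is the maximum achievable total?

34700

Highest rent per m² first: Tenant S 200 > Tenant Q 170 > Tenant Y 160 > Tenant K 110 > Tenant B 60.
Tenant S takes 80 to reach its cap of 80 — 110 left.
Tenant Q has room for 120 but only 110 remain, so it gets 110.
Total = 170×110 + 200×80 = 34700.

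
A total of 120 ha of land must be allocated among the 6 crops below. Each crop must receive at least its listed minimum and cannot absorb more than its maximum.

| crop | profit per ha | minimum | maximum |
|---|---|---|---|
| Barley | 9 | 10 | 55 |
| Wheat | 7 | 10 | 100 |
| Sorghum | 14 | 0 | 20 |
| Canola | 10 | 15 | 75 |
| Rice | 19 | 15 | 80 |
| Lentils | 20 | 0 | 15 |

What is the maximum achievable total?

Meeting every minimum uses 10+10+0+15+15+0 = 50 ha, leaving 70.
Rank by profit per ha: Lentils 20 > Rice 19 > Sorghum 14 > Canola 10 > Barley 9 > Wheat 7.
Give Lentils 15 more to hit its cap of 15 → 55 left.
Only 55 left; Rice takes them to reach 70.
Total = 9×10 + 7×10 + 10×15 + 19×70 + 20×15 = 1940.

1940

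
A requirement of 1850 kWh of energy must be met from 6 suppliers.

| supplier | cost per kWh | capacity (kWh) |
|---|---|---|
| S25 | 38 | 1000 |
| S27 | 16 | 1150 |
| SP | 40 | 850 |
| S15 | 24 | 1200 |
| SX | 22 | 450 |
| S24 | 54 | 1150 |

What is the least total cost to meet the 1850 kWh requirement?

34300

Cheapest first:
S27 at 16: take all 1150 kWh ; 700 still needed.
Take 450 from SX at 22 ; need 250 more.
S15 at 24: take 250 of its 1200 ; requirement met.
S25, SP, S24: unused.
Cost = 1150×16 + 450×22 + 250×24 = 34300.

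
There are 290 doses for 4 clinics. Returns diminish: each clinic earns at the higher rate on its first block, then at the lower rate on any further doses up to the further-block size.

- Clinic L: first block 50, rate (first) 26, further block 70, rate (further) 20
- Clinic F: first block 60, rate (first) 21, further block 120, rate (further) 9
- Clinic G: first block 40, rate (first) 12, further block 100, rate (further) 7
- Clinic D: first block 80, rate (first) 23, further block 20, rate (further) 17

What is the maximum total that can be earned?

6260

Order all 8 blocks by rate: Clinic L/tier1 26 > Clinic D/tier1 23 > Clinic F/tier1 21 > Clinic L/tier2 20 > Clinic D/tier2 17 > Clinic G/tier1 12 > Clinic F/tier2 9 > Clinic G/tier2 7.
Fill Clinic L tier1 block (50 at 26) → 240 left.
Clinic D tier1 at 23: fill all 80 → 160 left.
Fill Clinic F tier1 block (60 at 21) → 100 left.
Fill Clinic L tier2 block (70 at 20) → 30 left.
Clinic D/tier2 (17): +20 → 10 left.
Clinic G/tier1: +10 of 40 at 12; pool empty.
Total = 26×50 + 23×80 + 21×60 + 20×70 + 17×20 + 12×10 = 6260.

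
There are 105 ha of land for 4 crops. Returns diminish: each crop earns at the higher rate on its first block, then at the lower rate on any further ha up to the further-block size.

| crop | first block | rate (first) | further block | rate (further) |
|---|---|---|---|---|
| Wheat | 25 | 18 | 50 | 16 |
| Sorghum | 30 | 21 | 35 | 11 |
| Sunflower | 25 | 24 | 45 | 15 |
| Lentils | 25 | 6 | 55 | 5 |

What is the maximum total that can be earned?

2080

Rank every tier by rate: Sunflower/T1 24 > Sorghum/T1 21 > Wheat/T1 18 > Wheat/T2 16 > Sunflower/T2 15 > Sorghum/T2 11 > Lentils/T1 6 > Lentils/T2 5.
Fill Sunflower T1 block (25 at 24) ; 80 left.
Fill Sorghum T1 block (30 at 21) ; 50 left.
Wheat/T1 (18): +25 ; 25 left.
Wheat T2 at 16: only 25 left, fill 25.
Total = 24×25 + 21×30 + 18×25 + 16×25 = 2080.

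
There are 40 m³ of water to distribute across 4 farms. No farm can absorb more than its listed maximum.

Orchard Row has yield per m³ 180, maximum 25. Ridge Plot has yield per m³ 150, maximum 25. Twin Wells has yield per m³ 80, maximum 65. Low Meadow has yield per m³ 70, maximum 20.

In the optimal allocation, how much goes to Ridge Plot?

Order the farms by yield per m³: Orchard Row 180 > Ridge Plot 150 > Twin Wells 80 > Low Meadow 70.
Give Orchard Row 25 to hit its cap of 25 → 15 left.
Ridge Plot: +15 (room for 25) → 15. Pool exhausted.

15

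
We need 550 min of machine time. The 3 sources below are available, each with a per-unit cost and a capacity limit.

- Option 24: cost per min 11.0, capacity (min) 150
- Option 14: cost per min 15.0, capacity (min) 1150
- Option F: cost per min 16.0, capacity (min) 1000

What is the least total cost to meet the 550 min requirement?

7650

Cheapest first:
Take 150 from Option 24 at 11.0 ; need 400 more.
Take 400 from Option 14 at 15.0 to finish.
Option F: unused.
Cost = 150×11.0 + 400×15.0 = 7650.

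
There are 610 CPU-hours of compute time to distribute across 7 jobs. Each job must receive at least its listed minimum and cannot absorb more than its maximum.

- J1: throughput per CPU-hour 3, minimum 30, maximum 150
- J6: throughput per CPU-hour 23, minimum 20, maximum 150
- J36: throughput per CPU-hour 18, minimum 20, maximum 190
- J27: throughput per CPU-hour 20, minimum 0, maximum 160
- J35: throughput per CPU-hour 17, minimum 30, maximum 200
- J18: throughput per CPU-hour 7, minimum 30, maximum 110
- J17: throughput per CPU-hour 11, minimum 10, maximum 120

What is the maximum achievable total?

11160

Meeting every minimum uses 30+20+20+0+30+30+10 = 140 CPU-hours, leaving 470.
Rank by throughput per CPU-hour: J6 23 > J27 20 > J36 18 > J35 17 > J17 11 > J18 7 > J1 3.
J6: +130 to 150 (cap) → 340 left.
Give J27 160 more to hit its cap of 160 → 180 left.
J36 takes 170 more to reach its cap of 190 → 10 left.
Only 10 left; J35 takes them to reach 40.
Total = 3×30 + 23×150 + 18×190 + 20×160 + 17×40 + 7×30 + 11×10 = 11160.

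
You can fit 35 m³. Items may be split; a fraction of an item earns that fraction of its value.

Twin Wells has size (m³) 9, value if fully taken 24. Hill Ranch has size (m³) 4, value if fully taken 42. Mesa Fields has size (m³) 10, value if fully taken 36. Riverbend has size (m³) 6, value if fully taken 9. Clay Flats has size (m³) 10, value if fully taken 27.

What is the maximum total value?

132

Best value per unit of size first: Hill Ranch 42/4≈10.5, Mesa Fields 36/10≈3.6, Clay Flats 27/10≈2.7, Twin Wells 24/9≈2.67, Riverbend 9/6≈1.5.
Hill Ranch: take in full, 4 m³ for value 42 — 31 left.
All 10 m³ of Mesa Fields fit (value 36) — 21 remain.
All 10 m³ of Clay Flats fit (value 27) — 11 remain.
Twin Wells: take in full, 9 m³ for value 24 — 2 left.
Fill the last 2 m³ with part of Riverbend: 2/6 of it earns 3.
Total value = 132.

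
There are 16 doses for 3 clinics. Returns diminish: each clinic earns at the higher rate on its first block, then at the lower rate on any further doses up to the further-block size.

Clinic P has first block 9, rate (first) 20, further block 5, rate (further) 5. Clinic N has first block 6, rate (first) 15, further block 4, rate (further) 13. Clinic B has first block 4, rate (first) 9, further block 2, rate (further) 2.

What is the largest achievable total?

Rank every tier by rate: Clinic P/T1 20 > Clinic N/T1 15 > Clinic N/T2 13 > Clinic B/T1 9 > Clinic P/T2 5 > Clinic B/T2 2.
Fill Clinic P T1 block (9 at 20) ; 7 left.
Fill Clinic N T1 block (6 at 15) ; 1 left.
Clinic N/T2: +1 of 4 at 13; pool empty.
Total = 20×9 + 15×6 + 13×1 = 283.

283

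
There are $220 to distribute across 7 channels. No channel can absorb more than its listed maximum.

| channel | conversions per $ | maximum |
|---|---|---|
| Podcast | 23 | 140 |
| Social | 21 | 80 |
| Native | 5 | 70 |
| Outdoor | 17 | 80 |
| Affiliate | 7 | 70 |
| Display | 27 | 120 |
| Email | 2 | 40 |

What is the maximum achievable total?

5540

Rank by conversions per $: Display 27 > Podcast 23 > Social 21 > Outdoor 17 > Affiliate 7 > Native 5 > Email 2.
Display: +120 to 120 (cap) → 100 left.
Podcast: +100 (room for 140) → 100. Pool exhausted.
Total = 23×100 + 27×120 = 5540.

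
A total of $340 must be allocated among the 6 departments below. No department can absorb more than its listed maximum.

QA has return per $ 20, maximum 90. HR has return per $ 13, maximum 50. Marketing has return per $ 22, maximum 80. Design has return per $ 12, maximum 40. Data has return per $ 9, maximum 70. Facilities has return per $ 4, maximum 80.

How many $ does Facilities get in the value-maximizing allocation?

Highest return per $ first: Marketing 22 > QA 20 > HR 13 > Design 12 > Data 9 > Facilities 4.
Marketing takes 80 to reach its cap of 80 → 260 left.
Give QA 90 to hit its cap of 90 → 170 left.
HR takes 50 to reach its cap of 50 → 120 left.
Design: +40 to 40 (cap) → 80 left.
Give Data 70 to hit its cap of 70 → 10 left.
Only 10 left; Facilities takes them to reach 10.

10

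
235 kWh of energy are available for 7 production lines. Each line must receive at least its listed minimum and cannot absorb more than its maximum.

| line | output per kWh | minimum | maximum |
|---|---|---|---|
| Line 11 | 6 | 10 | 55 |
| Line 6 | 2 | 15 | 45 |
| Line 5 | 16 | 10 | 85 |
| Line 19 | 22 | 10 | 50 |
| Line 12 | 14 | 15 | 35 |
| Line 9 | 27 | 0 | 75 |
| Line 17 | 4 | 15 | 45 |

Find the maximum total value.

4365

Meeting every minimum uses 10+15+10+10+15+0+15 = 75 kWh, leaving 160.
Order the production lines by output per kWh: Line 9 27 > Line 19 22 > Line 5 16 > Line 12 14 > Line 11 6 > Line 17 4 > Line 6 2.
Give Line 9 75 more to hit its cap of 75 ; 85 left.
Line 19: +40 to 50 (cap) ; 45 left.
Line 5: +45 (room for 75) → 55. Pool exhausted.
Total = 6×10 + 2×15 + 16×55 + 22×50 + 14×15 + 27×75 + 4×15 = 4365.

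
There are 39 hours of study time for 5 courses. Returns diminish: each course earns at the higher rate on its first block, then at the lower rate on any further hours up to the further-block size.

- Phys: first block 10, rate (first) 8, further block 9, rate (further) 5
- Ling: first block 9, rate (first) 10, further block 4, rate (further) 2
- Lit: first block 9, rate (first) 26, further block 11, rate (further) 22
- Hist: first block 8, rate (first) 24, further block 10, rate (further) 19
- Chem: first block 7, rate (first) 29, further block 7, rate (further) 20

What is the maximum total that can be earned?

951

Treat each block as its own option and order by rate: Chem/first 29 > Lit/first 26 > Hist/first 24 > Lit/second 22 > Chem/second 20 > Hist/second 19 > Ling/first 10 > Phys/first 8 > Phys/second 5 > Ling/second 2.
Fill Chem first block (7 at 29) → 32 left.
Lit first at 26: fill all 9 → 23 left.
Hist/first (24): +8 → 15 left.
Lit/second (22): +11 → 4 left.
4 remain; put them into Chem second at 20.
Total = 29×7 + 26×9 + 24×8 + 22×11 + 20×4 = 951.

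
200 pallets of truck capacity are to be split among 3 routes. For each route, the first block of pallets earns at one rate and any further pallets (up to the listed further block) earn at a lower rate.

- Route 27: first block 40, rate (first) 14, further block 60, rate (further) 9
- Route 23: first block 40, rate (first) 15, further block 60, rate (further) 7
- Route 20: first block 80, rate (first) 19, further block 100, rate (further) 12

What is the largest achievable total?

3160

Order all 6 blocks by rate: Route 20/first 19 > Route 23/first 15 > Route 27/first 14 > Route 20/second 12 > Route 27/second 9 > Route 23/second 7.
Route 20/first (19): +80 — 120 left.
Fill Route 23 first block (40 at 15) — 80 left.
Route 27 first at 14: fill all 40 — 40 left.
Route 20/second: +40 of 100 at 12; pool empty.
Total = 19×80 + 15×40 + 14×40 + 12×40 = 3160.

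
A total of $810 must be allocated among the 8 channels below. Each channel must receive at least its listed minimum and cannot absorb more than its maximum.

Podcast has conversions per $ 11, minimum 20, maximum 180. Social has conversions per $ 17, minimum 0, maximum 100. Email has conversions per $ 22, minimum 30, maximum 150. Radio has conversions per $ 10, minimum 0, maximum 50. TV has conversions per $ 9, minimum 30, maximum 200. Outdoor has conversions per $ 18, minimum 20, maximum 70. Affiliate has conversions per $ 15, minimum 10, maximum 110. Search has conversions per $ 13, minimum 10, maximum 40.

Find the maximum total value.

Meeting every minimum uses 20+0+30+0+30+20+10+10 = 120 $, leaving 690.
Rank by conversions per $: Email 22 > Outdoor 18 > Social 17 > Affiliate 15 > Search 13 > Podcast 11 > Radio 10 > TV 9.
Give Email 120 more to hit its cap of 150 — 570 left.
Outdoor takes 50 more to reach its cap of 70 — 520 left.
Social takes 100 more to reach its cap of 100 — 420 left.
Affiliate takes 100 more to reach its cap of 110 — 320 left.
Search: +30 to 40 (cap) — 290 left.
Podcast takes 160 more to reach its cap of 180 — 130 left.
Radio: +50 to 50 (cap) — 80 left.
Only 80 left; TV takes them to reach 110.
Total = 11×180 + 17×100 + 22×150 + 10×50 + 9×110 + 18×70 + 15×110 + 13×40 = 11900.

11900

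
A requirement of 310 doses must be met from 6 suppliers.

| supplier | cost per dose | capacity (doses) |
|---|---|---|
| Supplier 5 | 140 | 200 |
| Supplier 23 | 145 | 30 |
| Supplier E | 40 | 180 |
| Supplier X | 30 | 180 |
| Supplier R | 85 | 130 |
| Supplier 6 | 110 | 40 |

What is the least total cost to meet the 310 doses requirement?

10600

Use suppliers in increasing cost order.
Take 180 from Supplier X at 30 ; need 130 more.
Take 130 from Supplier E at 40 to finish.
Supplier R, Supplier 6, Supplier 5, Supplier 23: unused.
Cost = 180×30 + 130×40 = 10600.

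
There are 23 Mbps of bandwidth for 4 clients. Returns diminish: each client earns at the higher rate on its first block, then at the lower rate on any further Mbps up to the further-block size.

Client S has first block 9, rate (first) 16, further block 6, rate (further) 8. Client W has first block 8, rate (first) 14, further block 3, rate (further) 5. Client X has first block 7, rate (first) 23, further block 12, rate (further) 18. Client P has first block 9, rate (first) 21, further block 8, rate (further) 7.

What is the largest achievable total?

Order all 8 blocks by rate: Client X/tier1 23 > Client P/tier1 21 > Client X/tier2 18 > Client S/tier1 16 > Client W/tier1 14 > Client S/tier2 8 > Client P/tier2 7 > Client W/tier2 5.
Client X/tier1 (23): +7 — 16 left.
Fill Client P tier1 block (9 at 21) — 7 left.
Client X tier2 at 18: only 7 left, fill 7.
Total = 23×7 + 21×9 + 18×7 = 476.

476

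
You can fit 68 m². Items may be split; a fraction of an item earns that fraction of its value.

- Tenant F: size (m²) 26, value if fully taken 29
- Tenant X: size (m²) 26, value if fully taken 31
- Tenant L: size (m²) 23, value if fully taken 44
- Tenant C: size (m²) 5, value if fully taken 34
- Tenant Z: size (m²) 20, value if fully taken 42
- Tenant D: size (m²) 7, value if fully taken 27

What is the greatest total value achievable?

162.5

Rank by value-to-size ratio: Tenant C 34/5≈6.8, Tenant D 27/7≈3.86, Tenant Z 42/20≈2.1, Tenant L 44/23≈1.91, Tenant X 31/26≈1.19, Tenant F 29/26≈1.12.
Take all of Tenant C (5 m², value 34) — 63 m² left.
Take all of Tenant D (7 m², value 27) — 56 m² left.
Take all of Tenant Z (20 m², value 42) — 36 m² left.
Tenant L: take in full, 23 m² for value 44 — 13 left.
13 m² left: a 13/26 share of Tenant X gives 31×13/26 = 15.5.
Total value = 162.5.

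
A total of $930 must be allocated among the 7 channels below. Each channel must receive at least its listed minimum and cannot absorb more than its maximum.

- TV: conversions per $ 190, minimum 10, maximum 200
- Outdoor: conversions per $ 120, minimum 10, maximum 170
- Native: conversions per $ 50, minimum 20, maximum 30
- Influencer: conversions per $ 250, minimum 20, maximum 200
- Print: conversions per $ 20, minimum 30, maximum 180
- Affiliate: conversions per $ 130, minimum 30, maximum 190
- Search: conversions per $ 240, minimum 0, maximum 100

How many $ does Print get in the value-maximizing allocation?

40

Meeting every minimum uses 10+10+20+20+30+30+0 = 120 $, leaving 810.
Highest conversions per $ first: Influencer 250 > Search 240 > TV 190 > Affiliate 130 > Outdoor 120 > Native 50 > Print 20.
Give Influencer 180 more to hit its cap of 200 → 630 left.
Search: +100 to 100 (cap) → 530 left.
TV: +190 to 200 (cap) → 340 left.
Affiliate: +160 to 190 (cap) → 180 left.
Outdoor takes 160 more to reach its cap of 170 → 20 left.
Native: +10 to 30 (cap) → 10 left.
Print: +10 (room for 150) → 40. Pool exhausted.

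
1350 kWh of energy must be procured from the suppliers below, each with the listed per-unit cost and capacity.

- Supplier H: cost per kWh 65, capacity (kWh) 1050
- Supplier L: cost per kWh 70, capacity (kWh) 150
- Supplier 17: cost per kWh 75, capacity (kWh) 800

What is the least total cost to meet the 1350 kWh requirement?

90000

Fill from the cheapest supplier first.
Supplier H (65): use full 1050 ; 300 kWh to go.
Supplier L (70): use full 150 ; 150 kWh to go.
Take 150 from Supplier 17 at 75 to finish.
Cost = 1050×65 + 150×70 + 150×75 = 90000.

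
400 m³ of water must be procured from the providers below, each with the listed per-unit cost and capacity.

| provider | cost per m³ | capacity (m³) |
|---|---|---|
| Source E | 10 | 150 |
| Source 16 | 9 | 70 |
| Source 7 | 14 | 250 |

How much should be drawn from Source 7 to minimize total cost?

Use providers in increasing cost order.
Take 70 from Source 16 at 9 — need 330 more.
Take 150 from Source E at 10 — need 180 more.
Take 180 from Source 7 at 14 to finish.

180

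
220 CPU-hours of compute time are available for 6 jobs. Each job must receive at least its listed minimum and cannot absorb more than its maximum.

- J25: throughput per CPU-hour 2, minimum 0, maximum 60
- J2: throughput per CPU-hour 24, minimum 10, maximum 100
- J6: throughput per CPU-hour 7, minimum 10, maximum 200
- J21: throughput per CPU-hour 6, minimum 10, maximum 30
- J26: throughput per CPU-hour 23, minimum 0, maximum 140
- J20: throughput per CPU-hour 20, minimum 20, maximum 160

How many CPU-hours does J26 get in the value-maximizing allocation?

Meeting every minimum uses 0+10+10+10+0+20 = 50 CPU-hours, leaving 170.
Highest throughput per CPU-hour first: J2 24 > J26 23 > J20 20 > J6 7 > J21 6 > J25 2.
J2: +90 to 100 (cap) — 80 left.
J26 has room for 140 more but only 80 remain, so it gets 80.

80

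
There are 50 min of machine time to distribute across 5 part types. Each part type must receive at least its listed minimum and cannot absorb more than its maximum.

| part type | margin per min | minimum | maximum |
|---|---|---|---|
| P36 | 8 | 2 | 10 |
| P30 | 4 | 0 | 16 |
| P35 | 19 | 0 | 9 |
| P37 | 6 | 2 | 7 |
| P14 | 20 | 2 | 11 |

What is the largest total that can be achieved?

565

Meeting every minimum uses 2+0+0+2+2 = 6 min, leaving 44.
Order the part types by margin per min: P14 20 > P35 19 > P36 8 > P37 6 > P30 4.
P14: +9 to 11 (cap) ; 35 left.
P35 takes 9 more to reach its cap of 9 ; 26 left.
P36 takes 8 more to reach its cap of 10 ; 18 left.
P37 takes 5 more to reach its cap of 7 ; 13 left.
Only 13 left; P30 takes them to reach 13.
Total = 8×10 + 4×13 + 19×9 + 6×7 + 20×11 = 565.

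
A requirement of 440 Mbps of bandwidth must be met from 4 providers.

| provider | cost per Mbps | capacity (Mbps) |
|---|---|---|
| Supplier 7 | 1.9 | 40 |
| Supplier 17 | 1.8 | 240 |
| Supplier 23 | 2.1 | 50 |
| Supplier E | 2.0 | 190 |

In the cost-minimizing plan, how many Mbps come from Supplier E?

160

Fill from the cheapest provider first.
Supplier 17 at 1.8: take all 240 Mbps — 200 still needed.
Supplier 7 at 1.9: take all 40 Mbps — 160 still needed.
Take 160 from Supplier E at 2.0 to finish.
Supplier 23: unused.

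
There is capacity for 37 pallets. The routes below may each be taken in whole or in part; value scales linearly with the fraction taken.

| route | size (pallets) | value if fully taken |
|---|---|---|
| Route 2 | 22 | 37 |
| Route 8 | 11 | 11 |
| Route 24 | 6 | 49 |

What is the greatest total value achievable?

95

Rank by value-to-size ratio: Route 24 49/6≈8.17, Route 2 37/22≈1.68, Route 8 11/11≈1.
All 6 pallets of Route 24 fit (value 49) ; 31 remain.
Route 2: take in full, 22 pallets for value 37 ; 9 left.
9 pallets left: a 9/11 share of Route 8 gives 11×9/11 = 9.
Total value = 95.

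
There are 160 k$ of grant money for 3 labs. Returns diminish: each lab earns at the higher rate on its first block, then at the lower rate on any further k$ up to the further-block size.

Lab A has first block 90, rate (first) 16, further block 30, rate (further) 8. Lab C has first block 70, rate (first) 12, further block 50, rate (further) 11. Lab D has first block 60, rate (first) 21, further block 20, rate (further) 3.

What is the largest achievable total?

2820

Order all 6 blocks by rate: Lab D/T1 21 > Lab A/T1 16 > Lab C/T1 12 > Lab C/T2 11 > Lab A/T2 8 > Lab D/T2 3.
Fill Lab D T1 block (60 at 21) — 100 left.
Fill Lab A T1 block (90 at 16) — 10 left.
Lab C/T1: +10 of 70 at 12; pool empty.
Total = 21×60 + 16×90 + 12×10 = 2820.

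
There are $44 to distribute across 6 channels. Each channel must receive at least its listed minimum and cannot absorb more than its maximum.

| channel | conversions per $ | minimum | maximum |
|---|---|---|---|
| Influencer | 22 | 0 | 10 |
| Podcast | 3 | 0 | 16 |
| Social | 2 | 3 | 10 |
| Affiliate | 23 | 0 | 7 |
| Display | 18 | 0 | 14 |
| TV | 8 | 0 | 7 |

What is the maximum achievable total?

Meeting every minimum uses 0+0+3+0+0+0 = 3 $, leaving 41.
Order the channels by conversions per $: Affiliate 23 > Influencer 22 > Display 18 > TV 8 > Podcast 3 > Social 2.
Affiliate: +7 to 7 (cap) ; 34 left.
Give Influencer 10 more to hit its cap of 10 ; 24 left.
Display takes 14 more to reach its cap of 14 ; 10 left.
TV: +7 to 7 (cap) ; 3 left.
Podcast has room for 16 more but only 3 remain, so it gets 3.
Total = 22×10 + 3×3 + 2×3 + 23×7 + 18×14 + 8×7 = 704.

704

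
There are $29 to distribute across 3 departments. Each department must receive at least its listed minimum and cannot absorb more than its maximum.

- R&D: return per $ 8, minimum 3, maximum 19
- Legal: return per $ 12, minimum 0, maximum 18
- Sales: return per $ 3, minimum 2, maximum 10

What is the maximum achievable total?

294

Meeting every minimum uses 3+0+2 = 5 $, leaving 24.
Rank by return per $: Legal 12 > R&D 8 > Sales 3.
Legal takes 18 more to reach its cap of 18 → 6 left.
R&D has room for 16 more but only 6 remain, so it gets 9.
Total = 8×9 + 12×18 + 3×2 = 294.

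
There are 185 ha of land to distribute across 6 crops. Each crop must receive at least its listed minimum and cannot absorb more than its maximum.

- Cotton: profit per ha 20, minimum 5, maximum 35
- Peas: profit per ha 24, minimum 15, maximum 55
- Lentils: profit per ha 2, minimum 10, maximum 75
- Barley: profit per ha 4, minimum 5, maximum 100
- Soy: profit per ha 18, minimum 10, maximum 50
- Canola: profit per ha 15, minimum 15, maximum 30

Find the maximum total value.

Meeting every minimum uses 5+15+10+5+10+15 = 60 ha, leaving 125.
Rank by profit per ha: Peas 24 > Cotton 20 > Soy 18 > Canola 15 > Barley 4 > Lentils 2.
Peas: +40 to 55 (cap) ; 85 left.
Cotton takes 30 more to reach its cap of 35 ; 55 left.
Soy takes 40 more to reach its cap of 50 ; 15 left.
Canola: +15 to 30 (cap) ; 0 left.
Total = 20×35 + 24×55 + 2×10 + 4×5 + 18×50 + 15×30 = 3410.

3410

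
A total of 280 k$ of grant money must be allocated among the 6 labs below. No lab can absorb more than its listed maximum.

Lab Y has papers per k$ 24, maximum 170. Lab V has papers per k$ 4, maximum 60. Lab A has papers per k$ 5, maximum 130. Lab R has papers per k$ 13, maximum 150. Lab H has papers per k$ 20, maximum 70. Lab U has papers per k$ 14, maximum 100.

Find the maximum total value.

Highest papers per k$ first: Lab Y 24 > Lab H 20 > Lab U 14 > Lab R 13 > Lab A 5 > Lab V 4.
Lab Y: +170 to 170 (cap) → 110 left.
Lab H takes 70 to reach its cap of 70 → 40 left.
Lab U has room for 100 but only 40 remain, so it gets 40.
Total = 24×170 + 20×70 + 14×40 = 6040.

6040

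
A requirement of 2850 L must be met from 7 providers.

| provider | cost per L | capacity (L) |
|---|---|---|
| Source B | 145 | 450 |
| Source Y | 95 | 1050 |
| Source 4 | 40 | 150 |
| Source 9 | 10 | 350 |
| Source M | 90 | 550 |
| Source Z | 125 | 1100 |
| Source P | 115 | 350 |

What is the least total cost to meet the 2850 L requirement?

249000

Fill from the cheapest provider first.
Source 9 (10): use full 350 — 2500 L to go.
Take 150 from Source 4 at 40 — need 2350 more.
Source M (90): use full 550 — 1800 L to go.
Source Y (95): use full 1050 — 750 L to go.
Take 350 from Source P at 115 — need 400 more.
Source Z (125): take the remaining 400 — done.
Source B: unused.
Cost = 350×10 + 150×40 + 550×90 + 1050×95 + 350×115 + 400×125 = 249000.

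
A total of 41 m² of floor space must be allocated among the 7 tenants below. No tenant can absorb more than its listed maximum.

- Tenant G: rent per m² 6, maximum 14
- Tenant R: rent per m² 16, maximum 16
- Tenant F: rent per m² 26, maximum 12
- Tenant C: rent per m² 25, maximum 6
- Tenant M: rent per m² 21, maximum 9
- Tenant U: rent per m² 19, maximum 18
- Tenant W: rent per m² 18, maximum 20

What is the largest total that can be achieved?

917

Highest rent per m² first: Tenant F 26 > Tenant C 25 > Tenant M 21 > Tenant U 19 > Tenant W 18 > Tenant R 16 > Tenant G 6.
Tenant F: +12 to 12 (cap) — 29 left.
Tenant C takes 6 to reach its cap of 6 — 23 left.
Tenant M: +9 to 9 (cap) — 14 left.
Only 14 left; Tenant U takes them to reach 14.
Total = 26×12 + 25×6 + 21×9 + 19×14 = 917.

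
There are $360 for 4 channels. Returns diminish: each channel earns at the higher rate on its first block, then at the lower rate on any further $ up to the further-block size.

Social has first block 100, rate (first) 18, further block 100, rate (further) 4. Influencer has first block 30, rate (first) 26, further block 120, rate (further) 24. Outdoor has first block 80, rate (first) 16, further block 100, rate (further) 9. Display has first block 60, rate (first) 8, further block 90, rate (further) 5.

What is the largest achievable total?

Rank every tier by rate: Influencer/first 26 > Influencer/second 24 > Social/first 18 > Outdoor/first 16 > Outdoor/second 9 > Display/first 8 > Display/second 5 > Social/second 4.
Fill Influencer first block (30 at 26) ; 330 left.
Fill Influencer second block (120 at 24) ; 210 left.
Social first at 18: fill all 100 ; 110 left.
Outdoor first at 16: fill all 80 ; 30 left.
Outdoor/second: +30 of 100 at 9; pool empty.
Total = 26×30 + 24×120 + 18×100 + 16×80 + 9×30 = 7010.

7010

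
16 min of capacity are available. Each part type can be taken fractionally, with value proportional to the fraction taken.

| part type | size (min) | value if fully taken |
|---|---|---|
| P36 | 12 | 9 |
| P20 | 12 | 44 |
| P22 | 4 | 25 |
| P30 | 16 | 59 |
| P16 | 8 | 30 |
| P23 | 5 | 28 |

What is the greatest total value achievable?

79.25

Best value per unit of size first: P22 25/4≈6.25, P23 28/5≈5.6, P16 30/8≈3.75, P30 59/16≈3.69, P20 44/12≈3.67, P36 9/12≈0.75.
All 4 min of P22 fit (value 25) → 12 remain.
P23: take in full, 5 min for value 28 → 7 left.
Fill the last 7 min with part of P16: 7/8 of it earns 26.25.
Total value = 79.25.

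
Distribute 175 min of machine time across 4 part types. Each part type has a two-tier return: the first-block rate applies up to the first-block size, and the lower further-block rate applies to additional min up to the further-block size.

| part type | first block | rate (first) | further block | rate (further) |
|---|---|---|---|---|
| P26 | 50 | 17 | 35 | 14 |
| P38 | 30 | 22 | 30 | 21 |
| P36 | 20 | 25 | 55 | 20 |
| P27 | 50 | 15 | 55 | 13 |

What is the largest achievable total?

Order all 8 blocks by rate: P36/tier1 25 > P38/tier1 22 > P38/tier2 21 > P36/tier2 20 > P26/tier1 17 > P27/tier1 15 > P26/tier2 14 > P27/tier2 13.
Fill P36 tier1 block (20 at 25) — 155 left.
P38 tier1 at 22: fill all 30 — 125 left.
Fill P38 tier2 block (30 at 21) — 95 left.
Fill P36 tier2 block (55 at 20) — 40 left.
P26/tier1: +40 of 50 at 17; pool empty.
Total = 25×20 + 22×30 + 21×30 + 20×55 + 17×40 = 3570.

3570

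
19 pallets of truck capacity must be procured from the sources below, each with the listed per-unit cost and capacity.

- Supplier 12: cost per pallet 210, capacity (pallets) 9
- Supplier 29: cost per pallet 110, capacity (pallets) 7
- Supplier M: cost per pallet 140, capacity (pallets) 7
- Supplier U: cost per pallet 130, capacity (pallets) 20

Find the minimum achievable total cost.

Fill from the cheapest source first.
Supplier 29 at 110: take all 7 pallets → 12 still needed.
Take 12 from Supplier U at 130 to finish.
Supplier M, Supplier 12: unused.
Cost = 7×110 + 12×130 = 2330.

2330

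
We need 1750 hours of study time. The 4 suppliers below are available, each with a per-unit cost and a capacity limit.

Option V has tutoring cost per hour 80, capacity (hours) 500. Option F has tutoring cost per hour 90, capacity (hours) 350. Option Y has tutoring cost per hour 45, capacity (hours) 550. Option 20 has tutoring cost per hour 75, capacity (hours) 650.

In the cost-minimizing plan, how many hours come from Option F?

Cheapest first:
Option Y at 45: take all 550 hours ; 1200 still needed.
Take 650 from Option 20 at 75 ; need 550 more.
Option V (80): use full 500 ; 50 hours to go.
Option F at 90: take 50 of its 350 ; requirement met.

50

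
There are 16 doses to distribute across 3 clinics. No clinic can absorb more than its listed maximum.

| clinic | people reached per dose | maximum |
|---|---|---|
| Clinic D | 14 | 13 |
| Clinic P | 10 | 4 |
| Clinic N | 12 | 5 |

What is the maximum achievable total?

Rank by people reached per dose: Clinic D 14 > Clinic N 12 > Clinic P 10.
Clinic D takes 13 to reach its cap of 13 → 3 left.
Clinic N has room for 5 but only 3 remain, so it gets 3.
Total = 14×13 + 12×3 = 218.

218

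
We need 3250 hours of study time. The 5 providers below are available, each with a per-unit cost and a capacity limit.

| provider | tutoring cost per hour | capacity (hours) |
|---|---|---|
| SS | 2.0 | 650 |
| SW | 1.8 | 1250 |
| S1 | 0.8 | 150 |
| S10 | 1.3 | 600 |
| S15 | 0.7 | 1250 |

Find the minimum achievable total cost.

Fill from the cheapest provider first.
S15 (0.7): use full 1250 ; 2000 hours to go.
S1 (0.8): use full 150 ; 1850 hours to go.
S10 at 1.3: take all 600 hours ; 1250 still needed.
Take 1250 from SW at 1.8 ; need 0 more.
SS: unused.
Cost = 1250×0.7 + 150×0.8 + 600×1.3 + 1250×1.8 = 4025.

4025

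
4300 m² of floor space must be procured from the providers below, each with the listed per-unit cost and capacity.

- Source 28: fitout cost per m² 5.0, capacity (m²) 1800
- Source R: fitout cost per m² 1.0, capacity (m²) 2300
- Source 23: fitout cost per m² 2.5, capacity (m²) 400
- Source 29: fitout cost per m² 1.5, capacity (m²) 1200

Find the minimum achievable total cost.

Cheapest first:
Take 2300 from Source R at 1.0 ; need 2000 more.
Source 29 (1.5): use full 1200 ; 800 m² to go.
Source 23 at 2.5: take all 400 m² ; 400 still needed.
Source 28 at 5.0: take 400 of its 1800 ; requirement met.
Cost = 2300×1.0 + 1200×1.5 + 400×2.5 + 400×5.0 = 7100.

7100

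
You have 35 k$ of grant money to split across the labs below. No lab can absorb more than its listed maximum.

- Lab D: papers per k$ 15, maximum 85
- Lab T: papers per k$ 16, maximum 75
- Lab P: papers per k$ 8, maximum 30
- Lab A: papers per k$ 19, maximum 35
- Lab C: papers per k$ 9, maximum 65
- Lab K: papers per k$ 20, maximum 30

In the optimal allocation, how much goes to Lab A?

Order the labs by papers per k$: Lab K 20 > Lab A 19 > Lab T 16 > Lab D 15 > Lab C 9 > Lab P 8.
Lab K takes 30 to reach its cap of 30 — 5 left.
Only 5 left; Lab A takes them to reach 5.

5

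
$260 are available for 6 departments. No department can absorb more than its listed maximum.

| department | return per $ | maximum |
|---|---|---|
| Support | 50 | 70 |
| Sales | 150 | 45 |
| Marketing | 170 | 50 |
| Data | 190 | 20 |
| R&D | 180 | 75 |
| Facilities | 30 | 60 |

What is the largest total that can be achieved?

Order the departments by return per $: Data 190 > R&D 180 > Marketing 170 > Sales 150 > Support 50 > Facilities 30.
Give Data 20 to hit its cap of 20 ; 240 left.
R&D takes 75 to reach its cap of 75 ; 165 left.
Marketing takes 50 to reach its cap of 50 ; 115 left.
Sales: +45 to 45 (cap) ; 70 left.
Give Support 70 to hit its cap of 70 ; 0 left.
Total = 50×70 + 150×45 + 170×50 + 190×20 + 180×75 = 36050.

36050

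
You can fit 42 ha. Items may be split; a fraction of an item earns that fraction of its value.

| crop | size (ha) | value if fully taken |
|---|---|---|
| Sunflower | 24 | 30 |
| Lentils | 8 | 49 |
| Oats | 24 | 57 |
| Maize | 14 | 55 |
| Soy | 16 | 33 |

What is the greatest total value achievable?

Sort by value density: Lentils 49/8≈6.12, Maize 55/14≈3.93, Oats 57/24≈2.38, Soy 33/16≈2.06, Sunflower 30/24≈1.25.
Lentils: take in full, 8 ha for value 49 ; 34 left.
All 14 ha of Maize fit (value 55) ; 20 remain.
Fill the last 20 ha with part of Oats: 20/24 of it earns 47.5.
Total value = 151.5.

151.5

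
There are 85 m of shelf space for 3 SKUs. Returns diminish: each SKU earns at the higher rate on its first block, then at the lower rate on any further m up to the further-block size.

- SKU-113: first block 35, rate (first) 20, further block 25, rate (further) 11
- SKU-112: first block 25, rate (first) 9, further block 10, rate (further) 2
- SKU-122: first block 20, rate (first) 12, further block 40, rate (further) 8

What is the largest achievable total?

Treat each block as its own option and order by rate: SKU-113/tier1 20 > SKU-122/tier1 12 > SKU-113/tier2 11 > SKU-112/tier1 9 > SKU-122/tier2 8 > SKU-112/tier2 2.
SKU-113/tier1 (20): +35 ; 50 left.
Fill SKU-122 tier1 block (20 at 12) ; 30 left.
Fill SKU-113 tier2 block (25 at 11) ; 5 left.
SKU-112/tier1: +5 of 25 at 9; pool empty.
Total = 20×35 + 12×20 + 11×25 + 9×5 = 1260.

1260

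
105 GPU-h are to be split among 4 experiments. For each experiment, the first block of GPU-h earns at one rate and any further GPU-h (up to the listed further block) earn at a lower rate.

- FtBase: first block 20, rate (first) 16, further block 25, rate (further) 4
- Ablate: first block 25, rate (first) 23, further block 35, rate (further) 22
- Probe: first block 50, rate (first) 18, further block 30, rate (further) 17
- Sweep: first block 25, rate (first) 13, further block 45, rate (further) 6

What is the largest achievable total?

Rank every tier by rate: Ablate/first 23 > Ablate/second 22 > Probe/first 18 > Probe/second 17 > FtBase/first 16 > Sweep/first 13 > Sweep/second 6 > FtBase/second 4.
Ablate/first (23): +25 → 80 left.
Ablate second at 22: fill all 35 → 45 left.
Probe first at 18: only 45 left, fill 45.
Total = 23×25 + 22×35 + 18×45 = 2155.

2155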